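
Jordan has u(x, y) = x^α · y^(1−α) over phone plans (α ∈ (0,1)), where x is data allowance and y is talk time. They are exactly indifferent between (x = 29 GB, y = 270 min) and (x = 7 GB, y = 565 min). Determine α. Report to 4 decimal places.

α ≈ 0.3419

The Cobb–Douglas utilities coincide, so 29^α·270^(1−α) = 7^α·565^(1−α).
Taking logs: α·ln 29 + (1−α)·ln 270 = α·ln 7 + (1−α)·ln 565, i.e. α·1.4213857 = (1−α)·0.7384038.
So α/(1−α) = (0.7384038)/(1.4213857) = 0.5194957, and α = 0.5194957/1.5194957 ≈ 0.3419.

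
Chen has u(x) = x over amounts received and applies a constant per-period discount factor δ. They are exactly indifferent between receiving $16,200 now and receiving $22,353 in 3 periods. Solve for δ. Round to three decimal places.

δ ≈ 0.898

Indifference means u(16200) = δ^3 · u(22353), so δ^3 = u(16200)/u(22353).
With u(x) = x: δ^3 = 16200/22353 = 0.72473.
Hence δ = (0.72473)^(1/3) = 0.89824.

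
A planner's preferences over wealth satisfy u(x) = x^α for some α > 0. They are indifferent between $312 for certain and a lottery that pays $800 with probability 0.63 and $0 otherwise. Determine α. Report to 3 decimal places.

α ≈ 0.491

Since u(0) = 0, the lottery's EU is 0.63·800^α.
Equating: 312^α = 0.63·800^α, i.e. 0.3900^α = 0.63.
Take logs: α = ln 0.63 / ln(312/800) ≈ 0.49069.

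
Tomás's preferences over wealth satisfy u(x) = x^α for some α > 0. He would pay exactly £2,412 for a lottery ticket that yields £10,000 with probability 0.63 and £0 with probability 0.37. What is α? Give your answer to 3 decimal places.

α ≈ 0.325

The lottery's expected utility is 0.63·u(10000) + 0.37·u(0) = 0.63·10000^α (since u(0) = 0 for α > 0).
Setting u(2412) equal to that: 2412^α = 0.63·10000^α ⇒ (2412/10000)^α = 0.63.
α = ln(0.63) / ln(2412/10000) = -0.462035/-1.422129 ≈ 0.325.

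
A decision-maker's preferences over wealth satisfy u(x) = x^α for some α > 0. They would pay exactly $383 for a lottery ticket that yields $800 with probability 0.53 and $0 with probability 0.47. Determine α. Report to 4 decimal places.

Since u(0) = 0, the lottery's EU is 0.53·800^α.
Equating: 383^α = 0.53·800^α, i.e. 0.4788^α = 0.53.
Take logs: α = ln 0.53 / ln(383/800) ≈ 0.861931.

α ≈ 0.8619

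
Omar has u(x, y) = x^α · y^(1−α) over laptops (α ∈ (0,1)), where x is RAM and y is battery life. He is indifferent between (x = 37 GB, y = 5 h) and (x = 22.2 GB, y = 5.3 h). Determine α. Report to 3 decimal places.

Indifference: 37^α · 5^(1−α) = 22.2^α · 5.3^(1−α).
Rearrange to (37/22.2)^α = (5.3/5)^(1−α) and take logs: α·0.510826 = (1−α)·0.058269.
Thus α·(0.569095) = 0.058269, so α = 0.058269/0.569095 ≈ 0.102.

α ≈ 0.102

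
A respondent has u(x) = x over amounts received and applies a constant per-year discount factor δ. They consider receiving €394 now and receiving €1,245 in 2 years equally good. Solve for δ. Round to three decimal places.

The payoff in 2 years is discounted by δ^2, so u(394) = δ^2·u(1245) and δ^2 = u(394)/u(1245).
With u(x) = x: δ^2 = 394/1245 = 0.31647.
So δ = 0.31647^(1/2) ≈ 0.563.

δ ≈ 0.563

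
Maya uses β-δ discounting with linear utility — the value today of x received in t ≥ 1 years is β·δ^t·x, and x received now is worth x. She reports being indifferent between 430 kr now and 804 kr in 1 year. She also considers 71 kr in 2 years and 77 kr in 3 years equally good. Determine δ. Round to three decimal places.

The second indifference involves only future payoffs, so β cancels: β·δ^2·71 = β·δ^3·77, giving δ = 71/77 = 0.92208.

δ ≈ 0.922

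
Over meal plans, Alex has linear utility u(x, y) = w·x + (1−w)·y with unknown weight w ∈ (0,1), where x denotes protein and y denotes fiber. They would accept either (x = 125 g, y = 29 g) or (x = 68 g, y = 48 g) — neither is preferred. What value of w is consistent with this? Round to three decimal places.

w = 0.250

Indifference: w·125 + (1−w)·29 = w·68 + (1−w)·48.
w·(125−68) = (1−w)·(48−29), i.e. w·57 = (1−w)·19.
The marginal rate of substitution is 19/57, so w = 19/(57+19) = 0.250.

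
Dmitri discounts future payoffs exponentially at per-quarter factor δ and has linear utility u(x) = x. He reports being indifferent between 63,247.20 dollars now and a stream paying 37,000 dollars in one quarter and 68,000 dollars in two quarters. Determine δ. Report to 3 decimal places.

The stream is worth 37000δ + 68000δ² today, so 37000δ + 68000δ² = 63247.20.
Rearranged: 68000δ² + 37000δ − 63247.20 = 0.
The positive root is δ = [−37000 + √(37000² + 4·68000·63247.20)] / (2·68000) = (−37000 + 136280.000)/136000 ≈ 0.730.

δ ≈ 0.730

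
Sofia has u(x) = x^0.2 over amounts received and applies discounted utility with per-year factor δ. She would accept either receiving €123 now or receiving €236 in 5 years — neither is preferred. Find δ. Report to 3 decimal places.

δ ≈ 0.974

The payoff in 5 years is discounted by δ^5, so u(123) = δ^5·u(236) and δ^5 = u(123)/u(236).
Since u(x) = x^0.2, δ^5 = (123/236)^0.2 = 0.52119^0.2 = 0.87781.
Taking the 5th root: δ = 0.87781^(1/5) ≈ 0.974.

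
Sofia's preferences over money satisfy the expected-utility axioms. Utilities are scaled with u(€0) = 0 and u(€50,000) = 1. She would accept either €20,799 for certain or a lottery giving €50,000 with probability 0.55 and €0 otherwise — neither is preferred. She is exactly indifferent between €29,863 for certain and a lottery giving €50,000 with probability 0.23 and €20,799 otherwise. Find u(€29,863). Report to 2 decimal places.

0.65

The first gamble pins u(€20,799): it must equal 0.55·1 + 0.45·0 = 0.55.
Chaining: u(€29,863) = 0.23·1.00 + 0.77·0.55 = 0.6535.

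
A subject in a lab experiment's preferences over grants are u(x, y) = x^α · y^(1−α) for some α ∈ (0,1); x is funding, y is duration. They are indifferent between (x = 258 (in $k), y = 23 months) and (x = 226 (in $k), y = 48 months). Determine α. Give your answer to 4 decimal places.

Set the two utilities equal: 258^α·23^(1−α) = 226^α·48^(1−α).
Rearrange to (258/226)^α = (48/23)^(1−α) and take logs: α·0.1324246 = (1−α)·0.7357068.
So α/(1−α) = (0.7357068)/(0.1324246) = 5.5556656, and α = 5.5556656/6.5556656 ≈ 0.8475.

α ≈ 0.8475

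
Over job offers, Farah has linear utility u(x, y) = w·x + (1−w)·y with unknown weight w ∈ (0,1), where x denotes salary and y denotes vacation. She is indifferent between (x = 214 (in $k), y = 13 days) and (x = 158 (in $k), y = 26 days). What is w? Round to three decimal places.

u(214,13) = u(158,26) means w·214 + (1−w)·13 = w·158 + (1−w)·26.
w·(214−158) = (1−w)·(26−13), i.e. w·56 = (1−w)·13.
Hence w = 13/(56+13) = 13/69 = 0.188.

w = 0.188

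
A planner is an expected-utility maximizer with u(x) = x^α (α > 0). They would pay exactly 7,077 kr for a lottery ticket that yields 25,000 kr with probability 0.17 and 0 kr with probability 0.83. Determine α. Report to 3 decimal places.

Since u(0) = 0, the lottery's EU is 0.17·25000^α.
Indifference: 7077^α = 0.17·25000^α, so (7077/25000)^α = 0.17.
Taking logs: α·ln(7077/25000) = ln(0.17), so α = -1.771957 / -1.262026 ≈ 1.404.

α ≈ 1.404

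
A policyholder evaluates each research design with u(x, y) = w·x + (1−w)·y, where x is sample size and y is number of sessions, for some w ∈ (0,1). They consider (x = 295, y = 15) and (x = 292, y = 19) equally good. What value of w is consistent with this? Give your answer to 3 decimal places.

w = 0.571

Indifference: w·295 + (1−w)·15 = w·292 + (1−w)·19.
Collecting terms: w·3 = (1−w)·4.
So w/(1−w) = 4/3 = 1.3333, giving w = 4/(3+4) = 0.571.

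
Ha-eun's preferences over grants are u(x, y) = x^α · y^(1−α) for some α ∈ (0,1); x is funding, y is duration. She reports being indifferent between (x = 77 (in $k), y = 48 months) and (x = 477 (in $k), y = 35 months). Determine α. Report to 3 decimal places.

The Cobb–Douglas utilities coincide, so 77^α·48^(1−α) = 477^α·35^(1−α).
(77/477)^α = (35/48)^(1−α); take logs: α·ln(77/477) = (1−α)·ln(35/48), i.e. α·-1.823711 = (1−α)·-0.315853.
So α/(1−α) = (-0.315853)/(-1.823711) = 0.173192, and α = 0.173192/1.173192 ≈ 0.148.

α ≈ 0.148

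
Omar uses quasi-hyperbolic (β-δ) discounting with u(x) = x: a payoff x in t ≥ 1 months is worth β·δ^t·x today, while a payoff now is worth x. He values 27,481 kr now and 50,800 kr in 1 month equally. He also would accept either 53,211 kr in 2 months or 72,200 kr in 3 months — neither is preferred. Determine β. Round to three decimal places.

β ≈ 0.734

From the later pair, β·δ^2·53211 = β·δ^3·72200; dividing through, δ = 53211/72200 = 0.73699.
Now use the now-vs-future pair: 27481 = β·δ·50800 gives β = 27481/(0.73699·50800) ≈ 0.734.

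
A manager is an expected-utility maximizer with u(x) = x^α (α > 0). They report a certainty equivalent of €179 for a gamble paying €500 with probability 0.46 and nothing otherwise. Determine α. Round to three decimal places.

The lottery's expected utility is 0.46·u(500) + 0.54·u(0) = 0.46·500^α (since u(0) = 0 for α > 0).
Setting u(179) equal to that: 179^α = 0.46·500^α ⇒ (179/500)^α = 0.46.
Taking logs: α·ln(179/500) = ln(0.46), so α = -0.776529 / -1.027222 ≈ 0.756.

α ≈ 0.756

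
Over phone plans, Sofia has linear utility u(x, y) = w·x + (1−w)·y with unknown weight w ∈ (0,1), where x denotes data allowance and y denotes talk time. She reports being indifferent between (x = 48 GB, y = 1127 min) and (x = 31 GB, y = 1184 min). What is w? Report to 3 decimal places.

Indifference: w·48 + (1−w)·1127 = w·31 + (1−w)·1184.
Collecting terms: w·17 = (1−w)·57.
The marginal rate of substitution is 57/17, so w = 57/(17+57) = 0.770.

w = 0.770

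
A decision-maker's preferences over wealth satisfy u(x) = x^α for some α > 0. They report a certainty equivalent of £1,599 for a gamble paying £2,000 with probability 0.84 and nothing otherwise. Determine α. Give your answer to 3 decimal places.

α ≈ 0.779

EU(lottery) = 0.84·2000^α + 0.16·0 = 0.84·2000^α.
Setting u(1599) equal to that: 1599^α = 0.84·2000^α ⇒ (1599/2000)^α = 0.84.
α = ln(0.84) / ln(1599/2000) = -0.174353/-0.223769 ≈ 0.779.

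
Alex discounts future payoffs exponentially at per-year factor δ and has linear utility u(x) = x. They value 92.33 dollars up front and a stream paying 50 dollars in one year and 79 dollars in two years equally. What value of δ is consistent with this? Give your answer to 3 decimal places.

δ ≈ 0.810

Equating present values: 92.33 = 50δ + 79δ².
So 79δ² + 50δ − 92.33 = 0.
The positive root is δ = [−50 + √(50² + 4·79·92.33)] / (2·79) = (−50 + 177.978)/158 ≈ 0.810.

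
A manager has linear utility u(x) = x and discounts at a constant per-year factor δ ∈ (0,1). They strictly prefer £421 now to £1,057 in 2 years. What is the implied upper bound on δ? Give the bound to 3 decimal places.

δ < 0.631

The preference means 421 > δ^2·1057.
So δ^2 < 421/1057 = 0.39830; taking the square root of both positive sides preserves the inequality.
δ < 0.39830^(1/2) = 0.631.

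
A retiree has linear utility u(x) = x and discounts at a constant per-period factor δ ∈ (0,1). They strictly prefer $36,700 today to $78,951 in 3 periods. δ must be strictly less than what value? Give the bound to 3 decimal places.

The preference means 36700 > δ^3·78951.
So δ^3 < 36700/78951 = 0.46485; taking the cube root of both positive sides preserves the inequality.
δ < (36700/78951)^(1/3) ≈ 0.775.

δ < 0.775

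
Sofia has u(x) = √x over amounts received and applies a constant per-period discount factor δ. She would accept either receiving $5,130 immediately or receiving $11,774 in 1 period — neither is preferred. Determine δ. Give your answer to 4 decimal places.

Equating discounted utilities: u(5130) = δ·u(11774) ⇒ δ = u(5130)/u(11774).
Since u(x) = √x, δ = √(5130/11774) = 0.66008.

δ ≈ 0.6601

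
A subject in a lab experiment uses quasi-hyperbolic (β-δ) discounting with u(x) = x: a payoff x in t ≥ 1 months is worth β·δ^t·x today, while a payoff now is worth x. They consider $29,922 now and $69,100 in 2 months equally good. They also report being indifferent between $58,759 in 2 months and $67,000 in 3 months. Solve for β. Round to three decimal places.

From the later pair, β·δ^2·58759 = β·δ^3·67000; dividing through, δ = 58759/67000 = 0.87700.
The first indifference: 29922 = β·δ^2·69100, so β = 29922/(δ^2·69100) = 29922/(0.76913·69100) ≈ 0.563.

β ≈ 0.563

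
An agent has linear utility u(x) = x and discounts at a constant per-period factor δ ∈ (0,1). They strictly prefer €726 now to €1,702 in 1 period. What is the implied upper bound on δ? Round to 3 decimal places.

Under u(x) = x this choice says 726 > δ·1702.
So δ < 726/1702 = 0.42656.

δ < 0.427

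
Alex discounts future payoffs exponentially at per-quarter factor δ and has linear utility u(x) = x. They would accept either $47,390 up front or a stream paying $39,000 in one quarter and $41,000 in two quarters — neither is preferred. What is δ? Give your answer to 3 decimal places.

Present value of the stream is 39000·δ + 41000·δ². Indifference gives 39000δ + 41000δ² = 47390.
That is, 41000δ² + 39000δ − 47390 = 0, a quadratic in δ.
The positive root is δ = [−39000 + √(39000² + 4·41000·47390)] / (2·41000) = (−39000 + 96400.000)/82000 ≈ 0.700.

δ ≈ 0.700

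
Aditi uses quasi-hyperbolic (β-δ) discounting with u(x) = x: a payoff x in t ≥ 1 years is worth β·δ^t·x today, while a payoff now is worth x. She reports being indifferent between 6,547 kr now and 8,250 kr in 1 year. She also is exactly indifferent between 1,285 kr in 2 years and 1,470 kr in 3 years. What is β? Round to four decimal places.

β ≈ 0.9078

From the later pair, β·δ^2·1285 = β·δ^3·1470; dividing through, δ = 1285/1470 = 0.87415.
Now use the now-vs-future pair: 6547 = β·δ·8250 gives β = 6547/(0.87415·8250) ≈ 0.9078.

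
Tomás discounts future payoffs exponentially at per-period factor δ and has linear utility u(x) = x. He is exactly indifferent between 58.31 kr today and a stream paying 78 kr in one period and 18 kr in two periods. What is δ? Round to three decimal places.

δ ≈ 0.650

Equating present values: 58.31 = 78δ + 18δ².
Rearranged: 18δ² + 78δ − 58.31 = 0.
δ = (−78 + √(78² + 4·18·58.31)) / (2·18) = (−78 + √10282.32) / 36 ≈ 0.650.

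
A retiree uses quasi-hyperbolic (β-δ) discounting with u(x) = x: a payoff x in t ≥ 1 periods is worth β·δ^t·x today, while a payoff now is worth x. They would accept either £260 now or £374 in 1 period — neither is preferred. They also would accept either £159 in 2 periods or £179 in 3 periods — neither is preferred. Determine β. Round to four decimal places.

Both payoffs in the second observation are in the future, so β drops out: δ^2·159 = δ^3·179 ⇒ δ = 159/179 = 0.88827.
Now use the now-vs-future pair: 260 = β·δ·374 gives β = 260/(0.88827·374) ≈ 0.7826.

β ≈ 0.7826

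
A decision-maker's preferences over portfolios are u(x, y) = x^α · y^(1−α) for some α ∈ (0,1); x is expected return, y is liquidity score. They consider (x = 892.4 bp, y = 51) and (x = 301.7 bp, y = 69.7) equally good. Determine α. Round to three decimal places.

Set the two utilities equal: 892.4^α·51^(1−α) = 301.7^α·69.7^(1−α).
Rearrange to (892.4/301.7)^α = (69.7/51)^(1−α) and take logs: α·1.084481 = (1−α)·0.312375.
Thus α·(1.396856) = 0.312375, so α = 0.312375/1.396856 ≈ 0.224.

α ≈ 0.224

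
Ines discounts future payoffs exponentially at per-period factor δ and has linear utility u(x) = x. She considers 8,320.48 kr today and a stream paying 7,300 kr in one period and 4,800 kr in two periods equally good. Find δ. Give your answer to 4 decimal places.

Present value of the stream is 7300·δ + 4800·δ². Indifference gives 7300δ + 4800δ² = 8320.48.
Rearranged: 4800δ² + 7300δ − 8320.48 = 0.
The positive root is δ = [−7300 + √(7300² + 4·4800·8320.48)] / (2·4800) = (−7300 + 14596.000)/9600 ≈ 0.7600.

δ ≈ 0.7600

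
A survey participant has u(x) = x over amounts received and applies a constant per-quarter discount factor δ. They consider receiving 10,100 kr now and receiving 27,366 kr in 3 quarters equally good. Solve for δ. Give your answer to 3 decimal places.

Equating discounted utilities: u(10100) = δ^3·u(27366) ⇒ δ^3 = u(10100)/u(27366).
With u(x) = x: δ^3 = 10100/27366 = 0.36907.
So δ = 0.36907^(1/3) ≈ 0.717.

δ ≈ 0.717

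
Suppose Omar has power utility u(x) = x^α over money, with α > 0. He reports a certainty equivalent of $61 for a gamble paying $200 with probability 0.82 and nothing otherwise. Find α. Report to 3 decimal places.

α ≈ 0.167

The lottery's expected utility is 0.82·u(200) + 0.18·u(0) = 0.82·200^α (since u(0) = 0 for α > 0).
Equating: 61^α = 0.82·200^α, i.e. 0.3050^α = 0.82.
Taking logs: α·ln(61/200) = ln(0.82), so α = -0.198451 / -1.187444 ≈ 0.167.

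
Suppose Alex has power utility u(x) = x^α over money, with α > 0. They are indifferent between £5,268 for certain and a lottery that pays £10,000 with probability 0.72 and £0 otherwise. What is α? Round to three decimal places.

The lottery's expected utility is 0.72·u(10000) + 0.28·u(0) = 0.72·10000^α (since u(0) = 0 for α > 0).
Setting u(5268) equal to that: 5268^α = 0.72·10000^α ⇒ (5268/10000)^α = 0.72.
Take logs: α = ln 0.72 / ln(5268/10000) ≈ 0.51254.

α ≈ 0.513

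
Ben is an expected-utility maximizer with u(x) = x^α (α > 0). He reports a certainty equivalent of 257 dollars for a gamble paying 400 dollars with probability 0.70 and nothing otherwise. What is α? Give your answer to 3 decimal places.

The lottery's expected utility is 0.70·u(400) + 0.30·u(0) = 0.70·400^α (since u(0) = 0 for α > 0).
Equating: 257^α = 0.70·400^α, i.e. 0.6425^α = 0.70.
Take logs: α = ln 0.70 / ln(257/400) ≈ 0.80625.

α ≈ 0.806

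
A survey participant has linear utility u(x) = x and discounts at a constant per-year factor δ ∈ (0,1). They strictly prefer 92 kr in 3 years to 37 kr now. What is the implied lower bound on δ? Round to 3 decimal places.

Under u(x) = x this choice says 37 < δ^3·92.
Dividing by 92: δ^3 > 0.40217. Both sides are positive, so the cube root keeps the direction.
δ > (37/92)^(1/3) ≈ 0.738.

δ > 0.738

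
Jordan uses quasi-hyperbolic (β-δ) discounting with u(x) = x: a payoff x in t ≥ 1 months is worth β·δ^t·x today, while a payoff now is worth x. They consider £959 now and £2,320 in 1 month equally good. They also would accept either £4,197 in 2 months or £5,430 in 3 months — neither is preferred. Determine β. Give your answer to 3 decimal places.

Both payoffs in the second observation are in the future, so β drops out: δ^2·4197 = δ^3·5430 ⇒ δ = 4197/5430 = 0.77293.
The first indifference: 959 = β·δ·2320, so β = 959/(δ·2320) = 959/(0.77293·2320) ≈ 0.535.

β ≈ 0.535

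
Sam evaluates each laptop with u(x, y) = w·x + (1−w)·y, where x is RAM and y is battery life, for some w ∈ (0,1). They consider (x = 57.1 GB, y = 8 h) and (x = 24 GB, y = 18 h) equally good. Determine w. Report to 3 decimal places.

w = 0.232

Indifference: w·57.1 + (1−w)·8 = w·24 + (1−w)·18.
w·(57.1−24) = (1−w)·(18−8), i.e. w·33.1 = (1−w)·10.
So w/(1−w) = 10/33.1 = 0.3021, giving w = 10/(33.1+10) = 0.232.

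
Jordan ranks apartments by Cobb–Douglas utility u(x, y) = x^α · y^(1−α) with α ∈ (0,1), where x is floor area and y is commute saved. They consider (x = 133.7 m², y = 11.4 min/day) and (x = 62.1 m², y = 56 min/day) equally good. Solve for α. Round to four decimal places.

The Cobb–Douglas utilities coincide, so 133.7^α·11.4^(1−α) = 62.1^α·56^(1−α).
(133.7/62.1)^α = (56/11.4)^(1−α); take logs: α·ln(133.7/62.1) = (1−α)·ln(56/11.4), i.e. α·0.7668525 = (1−α)·1.5917383.
So α/(1−α) = (1.5917383)/(0.7668525) = 2.0756773, and α = 2.0756773/3.0756773 ≈ 0.6749.

α ≈ 0.6749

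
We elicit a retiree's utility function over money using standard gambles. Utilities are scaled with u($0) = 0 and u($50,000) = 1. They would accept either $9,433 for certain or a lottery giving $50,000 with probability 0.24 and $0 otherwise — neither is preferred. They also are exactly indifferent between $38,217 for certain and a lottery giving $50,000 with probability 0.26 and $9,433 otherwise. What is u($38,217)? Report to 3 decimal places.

First, u($9,433) = 0.24·u($50,000) + 0.76·u($0) = 0.24.
The second indifference gives u($38,217) = 0.26·u($50,000) + 0.74·u($9,433) = 0.26·1.00 + 0.74·0.24 = 0.4376.

0.438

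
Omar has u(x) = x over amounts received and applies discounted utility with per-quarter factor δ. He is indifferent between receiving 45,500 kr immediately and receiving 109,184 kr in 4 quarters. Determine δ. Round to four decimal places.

δ ≈ 0.8035

Indifference means u(45500) = δ^4 · u(109184), so δ^4 = u(45500)/u(109184).
With u(x) = x: δ^4 = 45500/109184 = 0.41673.
Taking the 4th root: δ = 0.41673^(1/4) ≈ 0.8035.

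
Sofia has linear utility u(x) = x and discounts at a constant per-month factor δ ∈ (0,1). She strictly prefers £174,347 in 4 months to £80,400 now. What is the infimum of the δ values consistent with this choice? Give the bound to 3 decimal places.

Under u(x) = x this choice says 80400 < δ^4·174347.
Dividing by 174347: δ^4 > 0.46115. Both sides are positive, so the 4th root keeps the direction.
δ > 0.46115^(1/4) = 0.824.

δ > 0.824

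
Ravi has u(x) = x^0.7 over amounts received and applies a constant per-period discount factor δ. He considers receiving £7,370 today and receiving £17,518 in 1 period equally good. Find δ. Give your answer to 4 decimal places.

The payoff in 1 period is discounted by δ, so u(7370) = δ·u(17518) and δ = u(7370)/u(17518).
Since u(x) = x^0.7, δ = (7370/17518)^0.7 = 0.42071^0.7 = 0.54549.

δ ≈ 0.5455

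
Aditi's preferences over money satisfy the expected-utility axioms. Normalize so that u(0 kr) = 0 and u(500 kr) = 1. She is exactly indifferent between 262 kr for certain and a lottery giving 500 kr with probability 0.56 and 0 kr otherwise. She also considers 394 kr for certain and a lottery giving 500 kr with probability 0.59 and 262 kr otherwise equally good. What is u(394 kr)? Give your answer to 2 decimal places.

From the first indifference, u(262 kr) = 0.56·u(500 kr) + 0.44·u(0 kr) = 0.56·1 + 0.44·0 = 0.56.
Then u(394 kr) = 0.59·u(500 kr) + 0.41·u(262 kr) = 0.59·1.00 + 0.41·0.56 = 0.8196.

0.82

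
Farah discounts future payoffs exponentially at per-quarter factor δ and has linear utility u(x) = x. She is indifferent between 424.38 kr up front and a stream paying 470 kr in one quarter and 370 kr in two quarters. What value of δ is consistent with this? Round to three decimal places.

The stream is worth 470δ + 370δ² today, so 470δ + 370δ² = 424.38.
That is, 370δ² + 470δ − 424.38 = 0, a quadratic in δ.
The positive root is δ = [−470 + √(470² + 4·370·424.38)] / (2·370) = (−470 + 921.402)/740 ≈ 0.610.

δ ≈ 0.610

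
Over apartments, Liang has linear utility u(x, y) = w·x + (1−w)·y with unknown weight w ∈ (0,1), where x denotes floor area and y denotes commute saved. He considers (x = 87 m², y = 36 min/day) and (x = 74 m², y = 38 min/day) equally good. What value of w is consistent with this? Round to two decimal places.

w = 0.13

u(87,36) = u(74,38) means w·87 + (1−w)·36 = w·74 + (1−w)·38.
Collecting terms: w·13 = (1−w)·2.
So w/(1−w) = 2/13 = 0.1538, giving w = 2/(13+2) = 0.13.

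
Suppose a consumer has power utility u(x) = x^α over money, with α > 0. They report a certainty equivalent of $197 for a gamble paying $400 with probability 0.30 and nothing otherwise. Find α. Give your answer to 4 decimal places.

α ≈ 1.6999

EU(lottery) = 0.30·400^α + 0.70·0 = 0.30·400^α.
Indifference: 197^α = 0.30·400^α, so (197/400)^α = 0.30.
Take logs: α = ln 0.30 / ln(197/400) ≈ 1.699900.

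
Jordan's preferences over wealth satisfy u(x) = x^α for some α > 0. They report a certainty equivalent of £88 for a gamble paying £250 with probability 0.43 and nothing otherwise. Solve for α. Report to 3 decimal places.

Since u(0) = 0, the lottery's EU is 0.43·250^α.
Indifference: 88^α = 0.43·250^α, so (88/250)^α = 0.43.
Taking logs: α·ln(88/250) = ln(0.43), so α = -0.843970 / -1.044124 ≈ 0.808.

α ≈ 0.808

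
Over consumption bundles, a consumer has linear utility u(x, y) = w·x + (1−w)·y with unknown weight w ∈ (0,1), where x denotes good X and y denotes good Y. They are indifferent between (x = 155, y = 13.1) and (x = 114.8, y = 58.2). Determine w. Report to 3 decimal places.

Equating utilities: w·155 + (1−w)·13.1 = w·114.8 + (1−w)·58.2.
w·(155−114.8) = (1−w)·(58.2−13.1), i.e. w·40.2 = (1−w)·45.1.
So w/(1−w) = 45.1/40.2 = 1.1219, giving w = 45.1/(40.2+45.1) = 0.529.

w = 0.529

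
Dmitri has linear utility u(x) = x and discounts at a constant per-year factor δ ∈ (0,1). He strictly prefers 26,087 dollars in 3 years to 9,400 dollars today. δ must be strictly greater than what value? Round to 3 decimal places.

δ > 0.712

Comparing present values: 9400 < δ^3·26087.
Hence δ^3 > 9400/26087 = 0.36033, and x ↦ x^(1/3) is increasing on (0,∞).
δ > (9400/26087)^(1/3) ≈ 0.712.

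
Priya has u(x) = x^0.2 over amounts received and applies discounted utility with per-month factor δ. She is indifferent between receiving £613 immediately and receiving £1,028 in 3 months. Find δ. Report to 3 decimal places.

δ ≈ 0.966

Equating discounted utilities: u(613) = δ^3·u(1028) ⇒ δ^3 = u(613)/u(1028).
Since u(x) = x^0.2, δ^3 = (613/1028)^0.2 = 0.59630^0.2 = 0.90177.
Taking the cube root: δ = 0.90177^(1/3) ≈ 0.966.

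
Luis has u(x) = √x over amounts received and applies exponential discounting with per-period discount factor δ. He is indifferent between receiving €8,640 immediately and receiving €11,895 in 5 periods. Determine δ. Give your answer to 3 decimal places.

δ ≈ 0.969

Equating discounted utilities: u(8640) = δ^5·u(11895) ⇒ δ^5 = u(8640)/u(11895).
Since u(x) = √x, δ^5 = √(8640/11895) = 0.85226.
Hence δ = (0.85226)^(1/5) = 0.96853.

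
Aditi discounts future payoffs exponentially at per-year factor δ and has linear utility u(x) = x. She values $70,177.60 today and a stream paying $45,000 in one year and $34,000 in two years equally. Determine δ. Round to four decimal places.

Present value of the stream is 45000·δ + 34000·δ². Indifference gives 45000δ + 34000δ² = 70177.60.
Rearranged: 34000δ² + 45000δ − 70177.60 = 0.
By the quadratic formula (taking the positive root), δ = (−45000 + √11569153600.00) / 68000 ≈ 0.9200.

δ ≈ 0.9200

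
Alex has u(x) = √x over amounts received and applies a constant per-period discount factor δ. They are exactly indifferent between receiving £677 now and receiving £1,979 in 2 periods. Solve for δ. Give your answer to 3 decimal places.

δ ≈ 0.765

Indifference means u(677) = δ^2 · u(1979), so δ^2 = u(677)/u(1979).
With u(x) = √x: δ^2 = √677/√1979 = √(677/1979) = 0.58489.
Taking the square root: δ = 0.58489^(1/2) ≈ 0.765.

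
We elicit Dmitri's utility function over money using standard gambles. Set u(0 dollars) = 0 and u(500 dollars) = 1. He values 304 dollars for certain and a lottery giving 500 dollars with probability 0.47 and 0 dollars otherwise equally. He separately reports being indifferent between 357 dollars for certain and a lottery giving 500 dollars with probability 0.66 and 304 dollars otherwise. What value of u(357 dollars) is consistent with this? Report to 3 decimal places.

0.820

The first gamble pins u(304 dollars): it must equal 0.47·1 + 0.53·0 = 0.47.
The second indifference gives u(357 dollars) = 0.66·u(500 dollars) + 0.34·u(304 dollars) = 0.66·1.00 + 0.34·0.47 = 0.8198.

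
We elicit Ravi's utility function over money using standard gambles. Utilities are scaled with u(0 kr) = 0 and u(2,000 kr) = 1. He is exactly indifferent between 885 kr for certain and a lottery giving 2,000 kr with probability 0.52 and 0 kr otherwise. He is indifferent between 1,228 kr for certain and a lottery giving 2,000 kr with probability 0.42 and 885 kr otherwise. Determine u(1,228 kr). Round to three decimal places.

First, u(885 kr) = 0.52·u(2,000 kr) + 0.48·u(0 kr) = 0.52.
The second indifference gives u(1,228 kr) = 0.42·u(2,000 kr) + 0.58·u(885 kr) = 0.42·1.00 + 0.58·0.52 = 0.7216.

0.722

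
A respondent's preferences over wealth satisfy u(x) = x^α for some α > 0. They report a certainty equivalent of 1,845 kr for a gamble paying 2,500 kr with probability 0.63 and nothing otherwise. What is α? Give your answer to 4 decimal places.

The lottery's expected utility is 0.63·u(2500) + 0.37·u(0) = 0.63·2500^α (since u(0) = 0 for α > 0).
Indifference: 1845^α = 0.63·2500^α, so (1845/2500)^α = 0.63.
Take logs: α = ln 0.63 / ln(1845/2500) ≈ 1.520797.

α ≈ 1.5208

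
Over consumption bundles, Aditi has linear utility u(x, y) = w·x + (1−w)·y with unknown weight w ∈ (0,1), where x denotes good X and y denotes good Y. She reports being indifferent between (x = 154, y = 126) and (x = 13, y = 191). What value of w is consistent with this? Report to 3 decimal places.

w = 0.316

Equating utilities: w·154 + (1−w)·126 = w·13 + (1−w)·191.
Rearranging, 141·w − 65·(1−w) = 0.
Hence w = 65/(141+65) = 65/206 = 0.316.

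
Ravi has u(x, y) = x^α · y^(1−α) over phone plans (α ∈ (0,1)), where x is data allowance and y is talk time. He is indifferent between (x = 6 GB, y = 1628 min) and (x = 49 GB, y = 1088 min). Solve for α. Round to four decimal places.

Indifference: 6^α · 1628^(1−α) = 49^α · 1088^(1−α).
Rearrange to (6/49)^α = (1088/1628)^(1−α) and take logs: α·-2.1000608 = (1−α)·-0.4030111.
So α/(1−α) = (-0.4030111)/(-2.1000608) = 0.1919045, and α = 0.1919045/1.1919045 ≈ 0.1610.

α ≈ 0.1610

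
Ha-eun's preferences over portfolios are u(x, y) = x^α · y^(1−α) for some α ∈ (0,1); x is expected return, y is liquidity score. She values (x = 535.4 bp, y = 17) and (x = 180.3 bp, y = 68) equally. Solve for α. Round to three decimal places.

Set the two utilities equal: 535.4^α·17^(1−α) = 180.3^α·68^(1−α).
Taking logs: α·ln 535.4 + (1−α)·ln 17 = α·ln 180.3 + (1−α)·ln 68, i.e. α·1.088392 = (1−α)·1.386294.
So α/(1−α) = (1.386294)/(1.088392) = 1.273708, and α = 1.273708/2.273708 ≈ 0.560.

α ≈ 0.560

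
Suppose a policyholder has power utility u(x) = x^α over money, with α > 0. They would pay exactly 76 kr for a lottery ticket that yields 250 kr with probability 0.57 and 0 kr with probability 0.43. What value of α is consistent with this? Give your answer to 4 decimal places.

α ≈ 0.4721

Since u(0) = 0, the lottery's EU is 0.57·250^α.
Equating: 76^α = 0.57·250^α, i.e. 0.3040^α = 0.57.
Taking logs: α·ln(76/250) = ln(0.57), so α = -0.5621189 / -1.1907276 ≈ 0.4721.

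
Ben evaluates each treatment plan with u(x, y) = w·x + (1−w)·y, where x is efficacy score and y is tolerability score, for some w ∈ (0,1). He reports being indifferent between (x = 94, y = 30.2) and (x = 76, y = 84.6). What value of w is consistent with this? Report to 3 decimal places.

Equating utilities: w·94 + (1−w)·30.2 = w·76 + (1−w)·84.6.
w·(94−76) = (1−w)·(84.6−30.2), i.e. w·18 = (1−w)·54.4.
Hence w = 54.4/(18+54.4) = 54.4/72.4 = 0.751.

w = 0.751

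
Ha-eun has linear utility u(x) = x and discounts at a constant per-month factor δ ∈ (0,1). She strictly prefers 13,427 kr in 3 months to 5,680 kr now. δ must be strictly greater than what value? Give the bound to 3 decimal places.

δ > 0.751

The preference means 5680 < δ^3·13427.
Hence δ^3 > 5680/13427 = 0.42303, and x ↦ x^(1/3) is increasing on (0,∞).
δ > (5680/13427)^(1/3) ≈ 0.751.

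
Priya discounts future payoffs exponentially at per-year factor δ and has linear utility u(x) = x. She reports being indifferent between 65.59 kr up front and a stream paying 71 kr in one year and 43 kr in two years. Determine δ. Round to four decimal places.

δ ≈ 0.6600

Present value of the stream is 71·δ + 43·δ². Indifference gives 71δ + 43δ² = 65.59.
So 43δ² + 71δ − 65.59 = 0.
The positive root is δ = [−71 + √(71² + 4·43·65.59)] / (2·43) = (−71 + 127.759)/86 ≈ 0.6600.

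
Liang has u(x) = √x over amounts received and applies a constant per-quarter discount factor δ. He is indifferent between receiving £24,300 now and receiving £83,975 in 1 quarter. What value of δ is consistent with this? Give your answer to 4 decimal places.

Indifference means u(24300) = δ · u(83975), so δ = u(24300)/u(83975).
With u(x) = √x: δ = √24300/√83975 = √(24300/83975) = 0.53793.

δ ≈ 0.5379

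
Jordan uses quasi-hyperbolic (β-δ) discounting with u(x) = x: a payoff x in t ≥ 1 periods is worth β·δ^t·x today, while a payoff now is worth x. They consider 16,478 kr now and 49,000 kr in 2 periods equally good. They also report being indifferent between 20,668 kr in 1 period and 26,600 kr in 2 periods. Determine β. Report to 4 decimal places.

β ≈ 0.5570

The second indifference involves only future payoffs, so β cancels: β·δ^1·20668 = β·δ^2·26600, giving δ = 20668/26600 = 0.77699.
Now use the now-vs-future pair: 16478 = β·δ^2·49000 gives β = 16478/(0.60372·49000) ≈ 0.5570.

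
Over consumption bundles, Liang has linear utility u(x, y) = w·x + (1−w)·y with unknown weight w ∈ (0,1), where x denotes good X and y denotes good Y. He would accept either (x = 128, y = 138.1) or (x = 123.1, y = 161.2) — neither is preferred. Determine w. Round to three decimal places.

w = 0.825

Equating utilities: w·128 + (1−w)·138.1 = w·123.1 + (1−w)·161.2.
Collecting terms: w·4.9 = (1−w)·23.1.
Hence w = 23.1/(4.9+23.1) = 23.1/28 = 0.825.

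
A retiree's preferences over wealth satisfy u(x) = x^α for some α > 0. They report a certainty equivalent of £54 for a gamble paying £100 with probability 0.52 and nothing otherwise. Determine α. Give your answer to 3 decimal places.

The lottery's expected utility is 0.52·u(100) + 0.48·u(0) = 0.52·100^α (since u(0) = 0 for α > 0).
Indifference: 54^α = 0.52·100^α, so (54/100)^α = 0.52.
α = ln(0.52) / ln(54/100) = -0.653926/-0.616186 ≈ 1.061.

α ≈ 1.061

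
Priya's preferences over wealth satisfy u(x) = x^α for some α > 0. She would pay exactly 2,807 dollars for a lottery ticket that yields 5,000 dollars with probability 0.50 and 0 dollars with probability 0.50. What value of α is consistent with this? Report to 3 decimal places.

EU(lottery) = 0.50·5000^α + 0.50·0 = 0.50·5000^α.
Equating: 2807^α = 0.50·5000^α, i.e. 0.5614^α = 0.50.
Take logs: α = ln 0.50 / ln(2807/5000) ≈ 1.20063.

α ≈ 1.201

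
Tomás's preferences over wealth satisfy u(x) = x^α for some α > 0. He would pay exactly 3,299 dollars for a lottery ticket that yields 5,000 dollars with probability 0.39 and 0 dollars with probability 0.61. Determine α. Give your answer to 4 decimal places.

α ≈ 2.2645

Since u(0) = 0, the lottery's EU is 0.39·5000^α.
Indifference: 3299^α = 0.39·5000^α, so (3299/5000)^α = 0.39.
Take logs: α = ln 0.39 / ln(3299/5000) ≈ 2.264470.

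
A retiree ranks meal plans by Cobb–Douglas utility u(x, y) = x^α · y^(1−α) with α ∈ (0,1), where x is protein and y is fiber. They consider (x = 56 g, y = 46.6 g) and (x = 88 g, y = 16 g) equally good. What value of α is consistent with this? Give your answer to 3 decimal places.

Set the two utilities equal: 56^α·46.6^(1−α) = 88^α·16^(1−α).
(56/88)^α = (16/46.6)^(1−α); take logs: α·ln(56/88) = (1−α)·ln(16/46.6), i.e. α·-0.451985 = (1−α)·-1.069012.
So α/(1−α) = (-1.069012)/(-0.451985) = 2.365149, and α = 2.365149/3.365149 ≈ 0.703.

α ≈ 0.703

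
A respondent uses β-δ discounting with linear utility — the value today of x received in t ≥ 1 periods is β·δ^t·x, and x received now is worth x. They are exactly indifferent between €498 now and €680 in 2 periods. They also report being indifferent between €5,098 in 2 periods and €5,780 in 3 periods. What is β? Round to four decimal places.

The second indifference involves only future payoffs, so β cancels: β·δ^2·5098 = β·δ^3·5780, giving δ = 5098/5780 = 0.88201.
Now use the now-vs-future pair: 498 = β·δ^2·680 gives β = 498/(0.77794·680) ≈ 0.9414.

β ≈ 0.9414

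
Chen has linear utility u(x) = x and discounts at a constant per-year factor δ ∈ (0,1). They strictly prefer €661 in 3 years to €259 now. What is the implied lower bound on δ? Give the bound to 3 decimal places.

Under u(x) = x this choice says 259 < δ^3·661.
Hence δ^3 > 259/661 = 0.39183, and x ↦ x^(1/3) is increasing on (0,∞).
δ > 0.39183^(1/3) = 0.732.

δ > 0.732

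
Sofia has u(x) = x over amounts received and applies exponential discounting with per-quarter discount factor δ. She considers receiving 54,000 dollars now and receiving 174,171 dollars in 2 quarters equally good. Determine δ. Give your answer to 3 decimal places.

The payoff in 2 quarters is discounted by δ^2, so u(54000) = δ^2·u(174171) and δ^2 = u(54000)/u(174171).
With u(x) = x: δ^2 = 54000/174171 = 0.31004.
So δ = 0.31004^(1/2) ≈ 0.557.

δ ≈ 0.557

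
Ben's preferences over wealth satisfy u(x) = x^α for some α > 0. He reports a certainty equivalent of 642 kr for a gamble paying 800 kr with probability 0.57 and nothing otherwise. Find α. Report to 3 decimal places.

α ≈ 2.555

Since u(0) = 0, the lottery's EU is 0.57·800^α.
Setting u(642) equal to that: 642^α = 0.57·800^α ⇒ (642/800)^α = 0.57.
Take logs: α = ln 0.57 / ln(642/800) ≈ 2.55481.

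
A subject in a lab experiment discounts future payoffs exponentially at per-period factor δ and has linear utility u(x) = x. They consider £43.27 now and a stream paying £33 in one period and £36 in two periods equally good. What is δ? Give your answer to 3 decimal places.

δ ≈ 0.730

Equating present values: 43.27 = 33δ + 36δ².
That is, 36δ² + 33δ − 43.27 = 0, a quadratic in δ.
The positive root is δ = [−33 + √(33² + 4·36·43.27)] / (2·36) = (−33 + 85.556)/72 ≈ 0.730.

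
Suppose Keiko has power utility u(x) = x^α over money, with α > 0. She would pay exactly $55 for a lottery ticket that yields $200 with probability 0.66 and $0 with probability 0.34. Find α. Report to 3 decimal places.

EU(lottery) = 0.66·200^α + 0.34·0 = 0.66·200^α.
Equating: 55^α = 0.66·200^α, i.e. 0.2750^α = 0.66.
Take logs: α = ln 0.66 / ln(55/200) ≈ 0.32186.

α ≈ 0.322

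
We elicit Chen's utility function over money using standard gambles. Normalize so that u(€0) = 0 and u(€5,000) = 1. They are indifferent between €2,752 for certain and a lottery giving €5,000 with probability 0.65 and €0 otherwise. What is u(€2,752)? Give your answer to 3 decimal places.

0.650

u(€2,752) equals the lottery's expected utility: 0.65·1 + 0.35·0 = 0.65.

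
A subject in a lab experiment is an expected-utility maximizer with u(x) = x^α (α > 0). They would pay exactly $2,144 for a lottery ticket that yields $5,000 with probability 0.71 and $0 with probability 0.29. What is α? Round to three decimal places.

The lottery's expected utility is 0.71·u(5000) + 0.29·u(0) = 0.71·5000^α (since u(0) = 0 for α > 0).
Setting u(2144) equal to that: 2144^α = 0.71·5000^α ⇒ (2144/5000)^α = 0.71.
Taking logs: α·ln(2144/5000) = ln(0.71), so α = -0.342490 / -0.846765 ≈ 0.404.

α ≈ 0.404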